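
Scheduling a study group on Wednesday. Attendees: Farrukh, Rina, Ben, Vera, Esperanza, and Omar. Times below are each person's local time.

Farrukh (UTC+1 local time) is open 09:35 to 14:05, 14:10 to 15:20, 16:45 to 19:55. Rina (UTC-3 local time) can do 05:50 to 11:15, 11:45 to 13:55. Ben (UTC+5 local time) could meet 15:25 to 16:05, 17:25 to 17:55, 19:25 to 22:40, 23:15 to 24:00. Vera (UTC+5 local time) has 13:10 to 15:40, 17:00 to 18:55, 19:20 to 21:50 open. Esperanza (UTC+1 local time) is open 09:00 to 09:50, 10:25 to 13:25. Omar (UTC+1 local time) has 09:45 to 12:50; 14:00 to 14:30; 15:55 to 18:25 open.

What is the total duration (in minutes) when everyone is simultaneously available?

15

Farrukh in UTC: 08:35-13:05, 13:10-14:20, 15:45-18:55 (subtract 1h to convert from UTC+1).
Rina in UTC: 08:50-14:15, 14:45-16:55 (add 3h to convert from UTC-3).
Ben in UTC: 10:25-11:05, 12:25-12:55, 14:25-17:40, 18:15-19:00 (subtract 5h to convert from UTC+5).
Vera in UTC: 08:10-10:40, 12:00-13:55, 14:20-16:50 (subtract 5h to convert from UTC+5).
Esperanza in UTC: 08:00-08:50, 09:25-12:25 (subtract 1h to convert from UTC+1).
Omar in UTC: 08:45-11:50, 13:00-13:30, 14:55-17:25 (subtract 1h to convert from UTC+1).
Farrukh ∩ Rina: 08:50-13:05, 13:10-14:15, 15:45-16:55.
Farrukh ∩ Rina ∩ Ben: 10:25-11:05, 12:25-12:55, 15:45-16:55.
Farrukh ∩ Rina ∩ Ben ∩ Vera: 10:25-10:40, 12:25-12:55, 15:45-16:50.
Farrukh ∩ Rina ∩ Ben ∩ Vera ∩ Esperanza: 10:25-10:40.
Farrukh ∩ Rina ∩ Ben ∩ Vera ∩ Esperanza ∩ Omar: 10:25-10:40.
That's a single block of 15 minutes.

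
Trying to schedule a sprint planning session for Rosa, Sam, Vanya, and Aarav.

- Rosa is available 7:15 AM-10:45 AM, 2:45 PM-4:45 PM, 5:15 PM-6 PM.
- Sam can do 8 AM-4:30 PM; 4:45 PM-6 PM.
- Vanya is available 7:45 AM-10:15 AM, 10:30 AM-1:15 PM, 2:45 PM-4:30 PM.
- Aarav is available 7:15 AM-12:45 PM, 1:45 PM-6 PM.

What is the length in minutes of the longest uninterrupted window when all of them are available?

Rosa ∩ Sam: 08:00-10:45, 14:45-16:30, 17:15-18:00.
Rosa ∩ Sam ∩ Vanya: 08:00-10:15, 10:30-10:45, 14:45-16:30.
Rosa ∩ Sam ∩ Vanya ∩ Aarav: 08:00-10:15, 10:30-10:45, 14:45-16:30.
The longest is 08:00-10:15 at 135 minutes.

135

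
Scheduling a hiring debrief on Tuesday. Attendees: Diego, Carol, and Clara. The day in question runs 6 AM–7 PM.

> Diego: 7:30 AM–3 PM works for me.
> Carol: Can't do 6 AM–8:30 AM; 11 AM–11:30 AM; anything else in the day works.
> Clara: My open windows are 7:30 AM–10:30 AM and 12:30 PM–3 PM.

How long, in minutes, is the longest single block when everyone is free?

150

Diego free: 07:30-15:00.
Carol free: 08:30-11:00, 11:30-19:00 (invert busy blocks within the working day).
Clara free: 07:30-10:30, 12:30-15:00.
Diego ∩ Carol: 08:30-11:00, 11:30-15:00.
Diego ∩ Carol ∩ Clara: 08:30-10:30, 12:30-15:00.
The longest is 12:30-15:00 at 150 minutes.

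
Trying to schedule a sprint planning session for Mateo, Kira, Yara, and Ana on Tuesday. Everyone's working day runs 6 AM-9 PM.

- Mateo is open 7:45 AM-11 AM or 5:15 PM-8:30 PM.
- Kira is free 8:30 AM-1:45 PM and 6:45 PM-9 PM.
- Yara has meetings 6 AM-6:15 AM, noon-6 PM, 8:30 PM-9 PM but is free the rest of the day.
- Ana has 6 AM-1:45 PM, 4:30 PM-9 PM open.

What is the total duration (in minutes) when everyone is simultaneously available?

255

Mateo free: 07:45-11:00, 17:15-20:30.
Kira free: 08:30-13:45, 18:45-21:00.
Yara free: 06:15-12:00, 18:00-20:30 (invert busy blocks within the working day).
Ana free: 06:00-13:45, 16:30-21:00.
Mateo ∩ Kira: 08:30-11:00, 18:45-20:30.
Mateo ∩ Kira ∩ Yara: 08:30-11:00, 18:45-20:30.
Mateo ∩ Kira ∩ Yara ∩ Ana: 08:30-11:00, 18:45-20:30.
Those are the intersection windows.
Summing the common windows: 150 + 105 = 255 minutes.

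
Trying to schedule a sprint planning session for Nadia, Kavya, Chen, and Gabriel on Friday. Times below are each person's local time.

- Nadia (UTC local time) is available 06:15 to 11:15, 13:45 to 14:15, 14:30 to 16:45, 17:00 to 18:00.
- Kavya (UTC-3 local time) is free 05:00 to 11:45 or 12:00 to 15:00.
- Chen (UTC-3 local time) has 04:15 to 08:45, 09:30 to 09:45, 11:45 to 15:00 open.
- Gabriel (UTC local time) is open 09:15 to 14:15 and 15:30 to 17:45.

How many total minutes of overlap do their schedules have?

Nadia in UTC: 06:15-11:15, 13:45-14:15, 14:30-16:45, 17:00-18:00.
Kavya in UTC: 08:00-14:45, 15:00-18:00 (add 3h to convert from UTC-3).
Chen in UTC: 07:15-11:45, 12:30-12:45, 14:45-18:00 (add 3h to convert from UTC-3).
Gabriel in UTC: 09:15-14:15, 15:30-17:45.
Nadia ∩ Kavya: 08:00-11:15, 13:45-14:15, 14:30-14:45, 15:00-16:45, 17:00-18:00.
Nadia ∩ Kavya ∩ Chen: 08:00-11:15, 15:00-16:45, 17:00-18:00.
Nadia ∩ Kavya ∩ Chen ∩ Gabriel: 09:15-11:15, 15:30-16:45, 17:00-17:45.
Summing the common windows: 120 + 75 + 45 = 240 minutes.

240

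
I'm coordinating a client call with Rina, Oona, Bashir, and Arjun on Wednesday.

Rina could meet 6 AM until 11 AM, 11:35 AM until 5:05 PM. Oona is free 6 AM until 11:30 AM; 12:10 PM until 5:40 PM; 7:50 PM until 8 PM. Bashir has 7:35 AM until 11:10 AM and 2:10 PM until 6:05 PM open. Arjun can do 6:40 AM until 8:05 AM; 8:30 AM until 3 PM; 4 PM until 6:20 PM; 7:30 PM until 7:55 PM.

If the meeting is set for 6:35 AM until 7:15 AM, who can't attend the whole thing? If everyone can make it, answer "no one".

Arjun, Bashir

Rina: free for 06:35-07:15. Oona: free for 06:35-07:15. Bashir: not fully free for 06:35-07:15. Arjun: not fully free for 06:35-07:15.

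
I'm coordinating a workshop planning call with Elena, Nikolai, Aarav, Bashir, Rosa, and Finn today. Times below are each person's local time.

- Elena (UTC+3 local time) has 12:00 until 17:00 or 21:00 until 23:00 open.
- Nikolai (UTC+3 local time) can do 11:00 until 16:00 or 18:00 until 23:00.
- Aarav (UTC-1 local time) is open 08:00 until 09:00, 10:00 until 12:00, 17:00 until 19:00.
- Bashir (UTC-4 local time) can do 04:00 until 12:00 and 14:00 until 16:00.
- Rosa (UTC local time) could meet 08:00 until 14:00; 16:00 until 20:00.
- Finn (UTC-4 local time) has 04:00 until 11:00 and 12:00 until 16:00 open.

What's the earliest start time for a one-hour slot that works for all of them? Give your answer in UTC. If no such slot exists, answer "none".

09:00

Elena in UTC: 09:00-14:00, 18:00-20:00 (subtract 3h to convert from UTC+3).
Nikolai in UTC: 08:00-13:00, 15:00-20:00 (subtract 3h to convert from UTC+3).
Aarav in UTC: 09:00-10:00, 11:00-13:00, 18:00-20:00 (add 1h to convert from UTC-1).
Bashir in UTC: 08:00-16:00, 18:00-20:00 (add 4h to convert from UTC-4).
Rosa in UTC: 08:00-14:00, 16:00-20:00.
Finn in UTC: 08:00-15:00, 16:00-20:00 (add 4h to convert from UTC-4).
Elena ∩ Nikolai: 09:00-13:00, 18:00-20:00.
Elena ∩ Nikolai ∩ Aarav: 09:00-10:00, 11:00-13:00, 18:00-20:00.
Elena ∩ Nikolai ∩ Aarav ∩ Bashir: 09:00-10:00, 11:00-13:00, 18:00-20:00.
Elena ∩ Nikolai ∩ Aarav ∩ Bashir ∩ Rosa: 09:00-10:00, 11:00-13:00, 18:00-20:00.
Elena ∩ Nikolai ∩ Aarav ∩ Bashir ∩ Rosa ∩ Finn: 09:00-10:00, 11:00-13:00, 18:00-20:00.
The first common window of at least 60 minutes is 09:00-10:00, so the earliest start is 09:00.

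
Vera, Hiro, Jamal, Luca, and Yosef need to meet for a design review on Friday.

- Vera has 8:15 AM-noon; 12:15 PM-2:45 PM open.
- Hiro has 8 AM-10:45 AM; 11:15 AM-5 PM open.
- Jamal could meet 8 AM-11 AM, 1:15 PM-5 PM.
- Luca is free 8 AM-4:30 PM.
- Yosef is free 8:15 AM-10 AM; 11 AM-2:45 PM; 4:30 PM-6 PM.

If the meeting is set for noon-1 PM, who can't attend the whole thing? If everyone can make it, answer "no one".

Jamal, Vera

Vera: not fully free for 12:00-13:00. Hiro: free for 12:00-13:00. Jamal: not fully free for 12:00-13:00. Luca: free for 12:00-13:00. Yosef: free for 12:00-13:00.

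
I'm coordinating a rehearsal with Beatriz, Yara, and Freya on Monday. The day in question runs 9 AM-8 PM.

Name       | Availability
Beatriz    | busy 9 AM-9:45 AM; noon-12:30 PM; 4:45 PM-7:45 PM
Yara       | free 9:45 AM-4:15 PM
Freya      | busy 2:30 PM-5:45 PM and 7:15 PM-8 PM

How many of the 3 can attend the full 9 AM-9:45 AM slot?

Beatriz free: 09:45-12:00, 12:30-16:45, 19:45-20:00 (invert busy blocks within the working day).
Yara free: 09:45-16:15.
Freya free: 09:00-14:30, 17:45-19:15 (invert busy blocks within the working day).
Freya can make the full 09:00-09:45 slot — that's 1.

1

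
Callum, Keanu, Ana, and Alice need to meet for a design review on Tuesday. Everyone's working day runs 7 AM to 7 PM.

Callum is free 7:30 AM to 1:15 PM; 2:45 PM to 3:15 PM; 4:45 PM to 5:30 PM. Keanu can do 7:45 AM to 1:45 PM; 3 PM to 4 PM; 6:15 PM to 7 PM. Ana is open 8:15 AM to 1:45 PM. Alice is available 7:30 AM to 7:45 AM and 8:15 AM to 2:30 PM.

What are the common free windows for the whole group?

Callum ∩ Keanu: 07:45-13:15, 15:00-15:15.
Callum ∩ Keanu ∩ Ana: 08:15-13:15.
Callum ∩ Keanu ∩ Ana ∩ Alice: 08:15-13:15.

08:15-13:15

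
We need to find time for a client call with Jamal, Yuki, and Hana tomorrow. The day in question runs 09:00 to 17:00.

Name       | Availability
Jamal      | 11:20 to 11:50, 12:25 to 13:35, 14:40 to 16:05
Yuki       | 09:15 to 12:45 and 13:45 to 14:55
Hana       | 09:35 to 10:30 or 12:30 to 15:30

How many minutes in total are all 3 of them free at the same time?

30

Jamal ∩ Yuki: 11:20-11:50, 12:25-12:45, 14:40-14:55.
Jamal ∩ Yuki ∩ Hana: 12:30-12:45, 14:40-14:55.
Summing the common windows: 15 + 15 = 30 minutes.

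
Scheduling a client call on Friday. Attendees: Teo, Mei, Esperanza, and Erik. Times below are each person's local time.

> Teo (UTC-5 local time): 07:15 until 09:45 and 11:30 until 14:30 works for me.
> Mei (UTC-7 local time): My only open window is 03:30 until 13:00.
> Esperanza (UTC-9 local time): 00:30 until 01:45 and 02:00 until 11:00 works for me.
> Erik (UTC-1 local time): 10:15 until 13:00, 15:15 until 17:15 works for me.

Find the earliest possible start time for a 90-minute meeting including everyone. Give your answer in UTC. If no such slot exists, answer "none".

Teo in UTC: 12:15-14:45, 16:30-19:30 (add 5h to convert from UTC-5).
Mei in UTC: 10:30-20:00 (add 7h to convert from UTC-7).
Esperanza in UTC: 09:30-10:45, 11:00-20:00 (add 9h to convert from UTC-9).
Erik in UTC: 11:15-14:00, 16:15-18:15 (add 1h to convert from UTC-1).
Teo ∩ Mei: 12:15-14:45, 16:30-19:30.
Teo ∩ Mei ∩ Esperanza: 12:15-14:45, 16:30-19:30.
Teo ∩ Mei ∩ Esperanza ∩ Erik: 12:15-14:00, 16:30-18:15.
The first common window of at least 90 minutes is 12:15-14:00, so the earliest start is 12:15.

12:15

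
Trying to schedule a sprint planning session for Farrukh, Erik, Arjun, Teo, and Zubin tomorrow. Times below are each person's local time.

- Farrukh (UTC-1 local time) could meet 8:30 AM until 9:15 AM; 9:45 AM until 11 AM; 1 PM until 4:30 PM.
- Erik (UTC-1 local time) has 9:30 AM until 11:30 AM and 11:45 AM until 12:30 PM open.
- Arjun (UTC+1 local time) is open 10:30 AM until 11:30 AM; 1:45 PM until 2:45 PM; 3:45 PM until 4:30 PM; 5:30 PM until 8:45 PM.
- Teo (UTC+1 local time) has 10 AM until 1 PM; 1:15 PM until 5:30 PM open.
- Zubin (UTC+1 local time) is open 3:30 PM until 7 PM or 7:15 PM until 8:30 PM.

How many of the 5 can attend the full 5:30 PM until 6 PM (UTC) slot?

2

Farrukh in UTC: 09:30-10:15, 10:45-12:00, 14:00-17:30 (add 1h to convert from UTC-1).
Erik in UTC: 10:30-12:30, 12:45-13:30 (add 1h to convert from UTC-1).
Arjun in UTC: 09:30-10:30, 12:45-13:45, 14:45-15:30, 16:30-19:45 (subtract 1h to convert from UTC+1).
Teo in UTC: 09:00-12:00, 12:15-16:30 (subtract 1h to convert from UTC+1).
Zubin in UTC: 14:30-18:00, 18:15-19:30 (subtract 1h to convert from UTC+1).
Arjun and Zubin can make the full 17:30-18:00 slot — that's 2.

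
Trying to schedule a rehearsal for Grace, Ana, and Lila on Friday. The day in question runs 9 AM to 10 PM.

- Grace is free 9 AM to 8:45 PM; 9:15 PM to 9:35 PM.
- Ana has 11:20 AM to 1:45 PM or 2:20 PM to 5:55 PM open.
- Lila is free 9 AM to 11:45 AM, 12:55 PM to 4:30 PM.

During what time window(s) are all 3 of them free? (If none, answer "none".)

Grace ∩ Ana: 11:20-13:45, 14:20-17:55.
Grace ∩ Ana ∩ Lila: 11:20-11:45, 12:55-13:45, 14:20-16:30.

11:20-11:45, 12:55-13:45, 14:20-16:30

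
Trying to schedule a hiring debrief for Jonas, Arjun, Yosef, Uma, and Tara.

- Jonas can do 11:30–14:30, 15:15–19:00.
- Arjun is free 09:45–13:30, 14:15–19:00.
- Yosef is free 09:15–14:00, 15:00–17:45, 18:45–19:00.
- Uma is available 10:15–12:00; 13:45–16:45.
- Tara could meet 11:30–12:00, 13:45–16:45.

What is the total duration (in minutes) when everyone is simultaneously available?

Jonas ∩ Arjun: 11:30-13:30, 14:15-14:30, 15:15-19:00.
Jonas ∩ Arjun ∩ Yosef: 11:30-13:30, 15:15-17:45, 18:45-19:00.
Jonas ∩ Arjun ∩ Yosef ∩ Uma: 11:30-12:00, 15:15-16:45.
Jonas ∩ Arjun ∩ Yosef ∩ Uma ∩ Tara: 11:30-12:00, 15:15-16:45.
Summing the common windows: 30 + 90 = 120 minutes.

120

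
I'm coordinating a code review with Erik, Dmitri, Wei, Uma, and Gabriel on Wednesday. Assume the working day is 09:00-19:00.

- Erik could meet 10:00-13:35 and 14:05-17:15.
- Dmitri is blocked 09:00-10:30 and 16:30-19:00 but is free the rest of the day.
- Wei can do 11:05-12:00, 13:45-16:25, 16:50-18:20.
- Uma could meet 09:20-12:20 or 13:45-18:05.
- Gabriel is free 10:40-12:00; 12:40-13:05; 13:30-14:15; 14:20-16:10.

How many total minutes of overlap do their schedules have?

175

Erik free: 10:00-13:35, 14:05-17:15.
Dmitri free: 10:30-16:30 (invert busy blocks within the working day).
Wei free: 11:05-12:00, 13:45-16:25, 16:50-18:20.
Uma free: 09:20-12:20, 13:45-18:05.
Gabriel free: 10:40-12:00, 12:40-13:05, 13:30-14:15, 14:20-16:10.
Erik ∩ Dmitri: 10:30-13:35, 14:05-16:30.
Erik ∩ Dmitri ∩ Wei: 11:05-12:00, 14:05-16:25.
Erik ∩ Dmitri ∩ Wei ∩ Uma: 11:05-12:00, 14:05-16:25.
Erik ∩ Dmitri ∩ Wei ∩ Uma ∩ Gabriel: 11:05-12:00, 14:05-14:15, 14:20-16:10.
So the common availability across everyone is 11:05-12:00, 14:05-14:15, 14:20-16:10.
Summing the common windows: 55 + 10 + 110 = 175 minutes.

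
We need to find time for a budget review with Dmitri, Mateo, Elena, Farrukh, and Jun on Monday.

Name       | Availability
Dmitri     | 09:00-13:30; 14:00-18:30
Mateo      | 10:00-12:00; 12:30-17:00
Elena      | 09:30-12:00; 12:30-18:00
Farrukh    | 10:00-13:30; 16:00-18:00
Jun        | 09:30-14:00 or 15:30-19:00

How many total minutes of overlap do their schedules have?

Dmitri ∩ Mateo: 10:00-12:00, 12:30-13:30, 14:00-17:00.
Dmitri ∩ Mateo ∩ Elena: 10:00-12:00, 12:30-13:30, 14:00-17:00.
Dmitri ∩ Mateo ∩ Elena ∩ Farrukh: 10:00-12:00, 12:30-13:30, 16:00-17:00.
Dmitri ∩ Mateo ∩ Elena ∩ Farrukh ∩ Jun: 10:00-12:00, 12:30-13:30, 16:00-17:00.
Summing the common windows: 120 + 60 + 60 = 240 minutes.

240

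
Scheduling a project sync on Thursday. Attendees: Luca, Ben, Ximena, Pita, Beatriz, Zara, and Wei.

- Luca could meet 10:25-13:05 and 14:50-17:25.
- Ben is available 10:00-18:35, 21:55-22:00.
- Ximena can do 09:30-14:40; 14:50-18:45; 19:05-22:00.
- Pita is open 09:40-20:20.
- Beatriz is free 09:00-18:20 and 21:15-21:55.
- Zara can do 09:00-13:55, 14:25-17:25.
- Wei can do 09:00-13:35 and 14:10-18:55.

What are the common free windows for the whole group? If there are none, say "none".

10:25-13:05, 14:50-17:25

Luca ∩ Ben: 10:25-13:05, 14:50-17:25.
Luca ∩ Ben ∩ Ximena: 10:25-13:05, 14:50-17:25.
Luca ∩ Ben ∩ Ximena ∩ Pita: 10:25-13:05, 14:50-17:25.
Luca ∩ Ben ∩ Ximena ∩ Pita ∩ Beatriz: 10:25-13:05, 14:50-17:25.
Luca ∩ Ben ∩ Ximena ∩ Pita ∩ Beatriz ∩ Zara: 10:25-13:05, 14:50-17:25.
Luca ∩ Ben ∩ Ximena ∩ Pita ∩ Beatriz ∩ Zara ∩ Wei: 10:25-13:05, 14:50-17:25.
Those are the intersection windows.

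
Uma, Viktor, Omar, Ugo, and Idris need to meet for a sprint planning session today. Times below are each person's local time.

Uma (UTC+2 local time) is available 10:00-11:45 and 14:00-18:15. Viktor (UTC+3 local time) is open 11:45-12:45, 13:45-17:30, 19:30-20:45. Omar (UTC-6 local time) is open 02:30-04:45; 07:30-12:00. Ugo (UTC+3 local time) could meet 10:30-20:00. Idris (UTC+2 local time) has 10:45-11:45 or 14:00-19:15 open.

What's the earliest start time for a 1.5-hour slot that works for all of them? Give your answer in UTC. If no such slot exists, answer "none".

Uma in UTC: 08:00-09:45, 12:00-16:15 (subtract 2h to convert from UTC+2).
Viktor in UTC: 08:45-09:45, 10:45-14:30, 16:30-17:45 (subtract 3h to convert from UTC+3).
Omar in UTC: 08:30-10:45, 13:30-18:00 (add 6h to convert from UTC-6).
Ugo in UTC: 07:30-17:00 (subtract 3h to convert from UTC+3).
Idris in UTC: 08:45-09:45, 12:00-17:15 (subtract 2h to convert from UTC+2).
Uma ∩ Viktor: 08:45-09:45, 12:00-14:30.
Uma ∩ Viktor ∩ Omar: 08:45-09:45, 13:30-14:30.
Uma ∩ Viktor ∩ Omar ∩ Ugo: 08:45-09:45, 13:30-14:30.
Uma ∩ Viktor ∩ Omar ∩ Ugo ∩ Idris: 08:45-09:45, 13:30-14:30.
No common window is at least 90 minutes long.

none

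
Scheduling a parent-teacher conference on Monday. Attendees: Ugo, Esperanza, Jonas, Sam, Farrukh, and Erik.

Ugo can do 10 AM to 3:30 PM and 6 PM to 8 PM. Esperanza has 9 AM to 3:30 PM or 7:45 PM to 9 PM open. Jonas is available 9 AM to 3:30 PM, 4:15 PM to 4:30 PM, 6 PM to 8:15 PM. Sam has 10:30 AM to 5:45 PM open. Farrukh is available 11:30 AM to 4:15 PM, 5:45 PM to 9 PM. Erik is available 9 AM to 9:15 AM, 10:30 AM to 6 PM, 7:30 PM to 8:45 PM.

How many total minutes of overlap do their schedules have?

240

Ugo ∩ Esperanza: 10:00-15:30, 19:45-20:00.
Ugo ∩ Esperanza ∩ Jonas: 10:00-15:30, 19:45-20:00.
Ugo ∩ Esperanza ∩ Jonas ∩ Sam: 10:30-15:30.
Ugo ∩ Esperanza ∩ Jonas ∩ Sam ∩ Farrukh: 11:30-15:30.
Ugo ∩ Esperanza ∩ Jonas ∩ Sam ∩ Farrukh ∩ Erik: 11:30-15:30.
That's a single block of 240 minutes.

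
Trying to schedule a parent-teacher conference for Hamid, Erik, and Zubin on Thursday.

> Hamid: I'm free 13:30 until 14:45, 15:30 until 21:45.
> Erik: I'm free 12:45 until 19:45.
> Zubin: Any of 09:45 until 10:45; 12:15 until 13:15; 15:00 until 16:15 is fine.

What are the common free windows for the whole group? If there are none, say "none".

Hamid ∩ Erik: 13:30-14:45, 15:30-19:45.
Hamid ∩ Erik ∩ Zubin: 15:30-16:15.

15:30-16:15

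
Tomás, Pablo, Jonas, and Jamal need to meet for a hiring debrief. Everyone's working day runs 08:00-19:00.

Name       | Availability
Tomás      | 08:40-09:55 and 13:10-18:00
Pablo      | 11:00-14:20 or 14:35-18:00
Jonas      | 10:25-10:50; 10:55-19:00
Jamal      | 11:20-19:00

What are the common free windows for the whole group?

13:10-14:20, 14:35-18:00

Tomás ∩ Pablo: 13:10-14:20, 14:35-18:00.
Tomás ∩ Pablo ∩ Jonas: 13:10-14:20, 14:35-18:00.
Tomás ∩ Pablo ∩ Jonas ∩ Jamal: 13:10-14:20, 14:35-18:00.
Those are the intersection windows.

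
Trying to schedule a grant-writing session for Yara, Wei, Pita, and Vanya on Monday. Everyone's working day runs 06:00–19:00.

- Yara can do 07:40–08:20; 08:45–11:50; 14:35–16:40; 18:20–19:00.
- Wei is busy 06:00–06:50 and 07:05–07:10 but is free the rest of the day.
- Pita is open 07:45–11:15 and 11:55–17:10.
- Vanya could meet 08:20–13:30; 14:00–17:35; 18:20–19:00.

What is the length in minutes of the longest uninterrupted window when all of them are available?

Yara free: 07:40-08:20, 08:45-11:50, 14:35-16:40, 18:20-19:00.
Wei free: 06:50-07:05, 07:10-19:00 (invert busy blocks within the working day).
Pita free: 07:45-11:15, 11:55-17:10.
Vanya free: 08:20-13:30, 14:00-17:35, 18:20-19:00.
Yara ∩ Wei: 07:40-08:20, 08:45-11:50, 14:35-16:40, 18:20-19:00.
Yara ∩ Wei ∩ Pita: 07:45-08:20, 08:45-11:15, 14:35-16:40.
Yara ∩ Wei ∩ Pita ∩ Vanya: 08:45-11:15, 14:35-16:40.
So the common availability across everyone is 08:45-11:15, 14:35-16:40.
The longest is 08:45-11:15 at 150 minutes.

150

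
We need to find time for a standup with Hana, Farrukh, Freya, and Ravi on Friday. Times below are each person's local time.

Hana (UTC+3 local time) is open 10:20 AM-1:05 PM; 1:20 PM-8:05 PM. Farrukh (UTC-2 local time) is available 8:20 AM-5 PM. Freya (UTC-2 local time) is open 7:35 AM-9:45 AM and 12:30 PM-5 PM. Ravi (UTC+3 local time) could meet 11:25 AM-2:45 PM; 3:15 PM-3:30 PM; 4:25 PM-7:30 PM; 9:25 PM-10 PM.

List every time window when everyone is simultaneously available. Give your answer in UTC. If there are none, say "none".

10:20-11:45, 14:30-16:30

Hana in UTC: 07:20-10:05, 10:20-17:05 (subtract 3h to convert from UTC+3).
Farrukh in UTC: 10:20-19:00 (add 2h to convert from UTC-2).
Freya in UTC: 09:35-11:45, 14:30-19:00 (add 2h to convert from UTC-2).
Ravi in UTC: 08:25-11:45, 12:15-12:30, 13:25-16:30, 18:25-19:00 (subtract 3h to convert from UTC+3).
Hana ∩ Farrukh: 10:20-17:05.
Hana ∩ Farrukh ∩ Freya: 10:20-11:45, 14:30-17:05.
Hana ∩ Farrukh ∩ Freya ∩ Ravi: 10:20-11:45, 14:30-16:30.
So the common availability across everyone is 10:20-11:45, 14:30-16:30.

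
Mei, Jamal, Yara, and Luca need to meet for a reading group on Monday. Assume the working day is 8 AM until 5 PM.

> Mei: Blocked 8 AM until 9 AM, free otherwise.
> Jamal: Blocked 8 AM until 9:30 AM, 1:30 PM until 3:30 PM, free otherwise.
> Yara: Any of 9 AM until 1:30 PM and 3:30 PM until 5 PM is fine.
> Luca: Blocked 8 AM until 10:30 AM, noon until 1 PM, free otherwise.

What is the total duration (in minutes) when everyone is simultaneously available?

210

Mei free: 09:00-17:00 (invert busy blocks within the working day).
Jamal free: 09:30-13:30, 15:30-17:00 (invert busy blocks within the working day).
Yara free: 09:00-13:30, 15:30-17:00.
Luca free: 10:30-12:00, 13:00-17:00 (invert busy blocks within the working day).
Mei ∩ Jamal: 09:30-13:30, 15:30-17:00.
Mei ∩ Jamal ∩ Yara: 09:30-13:30, 15:30-17:00.
Mei ∩ Jamal ∩ Yara ∩ Luca: 10:30-12:00, 13:00-13:30, 15:30-17:00.
Summing the common windows: 90 + 30 + 90 = 210 minutes.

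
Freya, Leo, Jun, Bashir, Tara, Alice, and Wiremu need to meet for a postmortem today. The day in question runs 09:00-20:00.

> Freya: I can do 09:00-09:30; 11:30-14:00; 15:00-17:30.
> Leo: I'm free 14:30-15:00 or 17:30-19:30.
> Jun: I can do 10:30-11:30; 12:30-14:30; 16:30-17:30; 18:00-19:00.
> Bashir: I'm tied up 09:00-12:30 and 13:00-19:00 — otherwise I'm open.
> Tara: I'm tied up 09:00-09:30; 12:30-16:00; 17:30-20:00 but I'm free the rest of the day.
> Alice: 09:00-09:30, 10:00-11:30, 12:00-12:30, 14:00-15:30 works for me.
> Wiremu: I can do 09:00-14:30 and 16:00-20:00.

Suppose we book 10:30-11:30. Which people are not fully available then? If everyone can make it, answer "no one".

Bashir, Freya, Leo

Freya free: 09:00-09:30, 11:30-14:00, 15:00-17:30.
Leo free: 14:30-15:00, 17:30-19:30.
Jun free: 10:30-11:30, 12:30-14:30, 16:30-17:30, 18:00-19:00.
Bashir free: 12:30-13:00, 19:00-20:00 (invert busy blocks within the working day).
Tara free: 09:30-12:30, 16:00-17:30 (invert busy blocks within the working day).
Alice free: 09:00-09:30, 10:00-11:30, 12:00-12:30, 14:00-15:30.
Wiremu free: 09:00-14:30, 16:00-20:00.
Freya: not fully free for 10:30-11:30. Leo: not fully free for 10:30-11:30. Jun: free for 10:30-11:30. Bashir: not fully free for 10:30-11:30. Tara: free for 10:30-11:30. Alice: free for 10:30-11:30. Wiremu: free for 10:30-11:30.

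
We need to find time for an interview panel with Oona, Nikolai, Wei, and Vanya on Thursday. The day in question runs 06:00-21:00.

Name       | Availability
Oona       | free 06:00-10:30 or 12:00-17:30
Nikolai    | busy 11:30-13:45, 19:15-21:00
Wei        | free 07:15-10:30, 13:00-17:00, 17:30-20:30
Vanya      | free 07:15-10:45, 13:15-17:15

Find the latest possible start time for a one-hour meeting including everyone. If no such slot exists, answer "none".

16:00

Oona free: 06:00-10:30, 12:00-17:30.
Nikolai free: 06:00-11:30, 13:45-19:15 (invert busy blocks within the working day).
Wei free: 07:15-10:30, 13:00-17:00, 17:30-20:30.
Vanya free: 07:15-10:45, 13:15-17:15.
Oona ∩ Nikolai: 06:00-10:30, 13:45-17:30.
Oona ∩ Nikolai ∩ Wei: 07:15-10:30, 13:45-17:00.
Oona ∩ Nikolai ∩ Wei ∩ Vanya: 07:15-10:30, 13:45-17:00.
The last common window of at least 60 minutes is 13:45-17:00; a 60-minute meeting can start as late as 16:00 and still end by 17:00.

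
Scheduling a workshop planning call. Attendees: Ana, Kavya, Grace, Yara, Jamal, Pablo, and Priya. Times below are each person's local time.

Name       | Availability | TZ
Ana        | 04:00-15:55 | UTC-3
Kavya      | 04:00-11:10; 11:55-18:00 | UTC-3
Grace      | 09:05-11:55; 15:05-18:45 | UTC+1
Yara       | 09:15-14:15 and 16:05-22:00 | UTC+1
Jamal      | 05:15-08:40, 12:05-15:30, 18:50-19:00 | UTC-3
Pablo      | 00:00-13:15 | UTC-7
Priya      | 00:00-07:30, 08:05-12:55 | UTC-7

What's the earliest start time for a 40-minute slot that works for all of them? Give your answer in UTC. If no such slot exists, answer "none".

Ana in UTC: 07:00-18:55 (add 3h to convert from UTC-3).
Kavya in UTC: 07:00-14:10, 14:55-21:00 (add 3h to convert from UTC-3).
Grace in UTC: 08:05-10:55, 14:05-17:45 (subtract 1h to convert from UTC+1).
Yara in UTC: 08:15-13:15, 15:05-21:00 (subtract 1h to convert from UTC+1).
Jamal in UTC: 08:15-11:40, 15:05-18:30, 21:50-22:00 (add 3h to convert from UTC-3).
Pablo in UTC: 07:00-20:15 (add 7h to convert from UTC-7).
Priya in UTC: 07:00-14:30, 15:05-19:55 (add 7h to convert from UTC-7).
Ana ∩ Kavya: 07:00-14:10, 14:55-18:55.
Ana ∩ Kavya ∩ Grace: 08:05-10:55, 14:05-14:10, 14:55-17:45.
Ana ∩ Kavya ∩ Grace ∩ Yara: 08:15-10:55, 15:05-17:45.
Ana ∩ Kavya ∩ Grace ∩ Yara ∩ Jamal: 08:15-10:55, 15:05-17:45.
Ana ∩ Kavya ∩ Grace ∩ Yara ∩ Jamal ∩ Pablo: 08:15-10:55, 15:05-17:45.
Ana ∩ Kavya ∩ Grace ∩ Yara ∩ Jamal ∩ Pablo ∩ Priya: 08:15-10:55, 15:05-17:45.
The first common window of at least 40 minutes is 08:15-10:55, so the earliest start is 08:15.

08:15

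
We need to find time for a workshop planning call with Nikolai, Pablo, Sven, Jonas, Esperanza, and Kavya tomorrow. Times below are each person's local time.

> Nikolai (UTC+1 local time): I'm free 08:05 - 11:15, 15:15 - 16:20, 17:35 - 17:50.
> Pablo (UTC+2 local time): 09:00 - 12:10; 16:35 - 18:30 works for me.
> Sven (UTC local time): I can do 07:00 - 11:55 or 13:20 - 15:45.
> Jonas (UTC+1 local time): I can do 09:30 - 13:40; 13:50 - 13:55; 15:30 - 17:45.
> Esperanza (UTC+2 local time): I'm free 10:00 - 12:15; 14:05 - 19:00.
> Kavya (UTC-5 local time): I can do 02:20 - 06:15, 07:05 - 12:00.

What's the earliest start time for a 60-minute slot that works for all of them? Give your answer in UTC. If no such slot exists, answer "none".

Nikolai in UTC: 07:05-10:15, 14:15-15:20, 16:35-16:50 (subtract 1h to convert from UTC+1).
Pablo in UTC: 07:00-10:10, 14:35-16:30 (subtract 2h to convert from UTC+2).
Sven in UTC: 07:00-11:55, 13:20-15:45.
Jonas in UTC: 08:30-12:40, 12:50-12:55, 14:30-16:45 (subtract 1h to convert from UTC+1).
Esperanza in UTC: 08:00-10:15, 12:05-17:00 (subtract 2h to convert from UTC+2).
Kavya in UTC: 07:20-11:15, 12:05-17:00 (add 5h to convert from UTC-5).
Nikolai ∩ Pablo: 07:05-10:10, 14:35-15:20.
Nikolai ∩ Pablo ∩ Sven: 07:05-10:10, 14:35-15:20.
Nikolai ∩ Pablo ∩ Sven ∩ Jonas: 08:30-10:10, 14:35-15:20.
Nikolai ∩ Pablo ∩ Sven ∩ Jonas ∩ Esperanza: 08:30-10:10, 14:35-15:20.
Nikolai ∩ Pablo ∩ Sven ∩ Jonas ∩ Esperanza ∩ Kavya: 08:30-10:10, 14:35-15:20.
The first common window of at least 60 minutes is 08:30-10:10, so the earliest start is 08:30.

08:30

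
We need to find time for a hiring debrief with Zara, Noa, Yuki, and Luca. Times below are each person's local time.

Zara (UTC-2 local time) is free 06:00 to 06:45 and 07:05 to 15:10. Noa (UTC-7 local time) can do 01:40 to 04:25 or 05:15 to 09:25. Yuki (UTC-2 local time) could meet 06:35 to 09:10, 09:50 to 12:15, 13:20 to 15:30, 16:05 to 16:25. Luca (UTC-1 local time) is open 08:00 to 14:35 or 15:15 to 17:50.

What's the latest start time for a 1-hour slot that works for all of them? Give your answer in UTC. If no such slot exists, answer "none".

Zara in UTC: 08:00-08:45, 09:05-17:10 (add 2h to convert from UTC-2).
Noa in UTC: 08:40-11:25, 12:15-16:25 (add 7h to convert from UTC-7).
Yuki in UTC: 08:35-11:10, 11:50-14:15, 15:20-17:30, 18:05-18:25 (add 2h to convert from UTC-2).
Luca in UTC: 09:00-15:35, 16:15-18:50 (add 1h to convert from UTC-1).
Zara ∩ Noa: 08:40-08:45, 09:05-11:25, 12:15-16:25.
Zara ∩ Noa ∩ Yuki: 08:40-08:45, 09:05-11:10, 12:15-14:15, 15:20-16:25.
Zara ∩ Noa ∩ Yuki ∩ Luca: 09:05-11:10, 12:15-14:15, 15:20-15:35, 16:15-16:25.
Those are the intersection windows.
The last common window of at least 60 minutes is 12:15-14:15; a 60-minute meeting can start as late as 13:15 and still end by 14:15.

13:15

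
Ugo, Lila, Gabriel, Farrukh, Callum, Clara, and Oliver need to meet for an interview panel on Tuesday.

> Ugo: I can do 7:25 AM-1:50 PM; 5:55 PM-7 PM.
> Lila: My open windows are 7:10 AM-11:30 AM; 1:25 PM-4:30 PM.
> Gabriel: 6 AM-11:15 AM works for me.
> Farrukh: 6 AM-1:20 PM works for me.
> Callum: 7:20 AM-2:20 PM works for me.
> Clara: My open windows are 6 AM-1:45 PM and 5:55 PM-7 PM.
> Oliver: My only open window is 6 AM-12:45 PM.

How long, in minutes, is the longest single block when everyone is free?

Ugo ∩ Lila: 07:25-11:30, 13:25-13:50.
Ugo ∩ Lila ∩ Gabriel: 07:25-11:15.
Ugo ∩ Lila ∩ Gabriel ∩ Farrukh: 07:25-11:15.
Ugo ∩ Lila ∩ Gabriel ∩ Farrukh ∩ Callum: 07:25-11:15.
Ugo ∩ Lila ∩ Gabriel ∩ Farrukh ∩ Callum ∩ Clara: 07:25-11:15.
Ugo ∩ Lila ∩ Gabriel ∩ Farrukh ∩ Callum ∩ Clara ∩ Oliver: 07:25-11:15.
So the common availability across everyone is 07:25-11:15.
The longest is 07:25-11:15 at 230 minutes.

230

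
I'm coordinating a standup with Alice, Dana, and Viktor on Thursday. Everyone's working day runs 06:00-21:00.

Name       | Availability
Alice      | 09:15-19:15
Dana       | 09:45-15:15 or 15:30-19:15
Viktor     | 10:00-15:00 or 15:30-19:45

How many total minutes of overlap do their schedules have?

525

Alice ∩ Dana: 09:45-15:15, 15:30-19:15.
Alice ∩ Dana ∩ Viktor: 10:00-15:00, 15:30-19:15.
So the common availability across everyone is 10:00-15:00, 15:30-19:15.
Summing the common windows: 300 + 225 = 525 minutes.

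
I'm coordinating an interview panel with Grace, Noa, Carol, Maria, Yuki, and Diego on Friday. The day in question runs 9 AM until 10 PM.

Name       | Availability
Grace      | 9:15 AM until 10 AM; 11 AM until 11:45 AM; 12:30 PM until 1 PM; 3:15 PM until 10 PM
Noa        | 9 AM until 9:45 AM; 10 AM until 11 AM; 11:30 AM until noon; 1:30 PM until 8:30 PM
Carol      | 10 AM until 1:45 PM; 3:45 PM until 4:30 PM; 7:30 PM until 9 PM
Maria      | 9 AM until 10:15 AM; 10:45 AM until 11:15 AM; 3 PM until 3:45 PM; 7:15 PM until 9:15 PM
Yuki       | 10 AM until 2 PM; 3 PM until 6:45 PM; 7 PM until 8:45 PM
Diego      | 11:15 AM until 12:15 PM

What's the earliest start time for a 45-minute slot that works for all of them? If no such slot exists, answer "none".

none

Grace ∩ Noa: 09:15-09:45, 11:30-11:45, 15:15-20:30.
Grace ∩ Noa ∩ Carol: 11:30-11:45, 15:45-16:30, 19:30-20:30.
Grace ∩ Noa ∩ Carol ∩ Maria: 19:30-20:30.
Grace ∩ Noa ∩ Carol ∩ Maria ∩ Yuki: 19:30-20:30.
Grace ∩ Noa ∩ Carol ∩ Maria ∩ Yuki ∩ Diego: ∅.
There is no time when everyone is free.
No common window is at least 45 minutes long.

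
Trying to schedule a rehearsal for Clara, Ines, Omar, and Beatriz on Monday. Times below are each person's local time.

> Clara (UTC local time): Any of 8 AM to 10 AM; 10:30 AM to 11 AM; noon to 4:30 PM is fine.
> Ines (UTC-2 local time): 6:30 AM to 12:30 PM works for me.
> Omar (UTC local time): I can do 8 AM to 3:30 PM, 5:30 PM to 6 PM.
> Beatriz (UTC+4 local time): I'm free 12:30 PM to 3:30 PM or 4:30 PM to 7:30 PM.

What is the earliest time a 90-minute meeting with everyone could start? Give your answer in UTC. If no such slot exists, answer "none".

08:30

Clara in UTC: 08:00-10:00, 10:30-11:00, 12:00-16:30.
Ines in UTC: 08:30-14:30 (add 2h to convert from UTC-2).
Omar in UTC: 08:00-15:30, 17:30-18:00.
Beatriz in UTC: 08:30-11:30, 12:30-15:30 (subtract 4h to convert from UTC+4).
Clara ∩ Ines: 08:30-10:00, 10:30-11:00, 12:00-14:30.
Clara ∩ Ines ∩ Omar: 08:30-10:00, 10:30-11:00, 12:00-14:30.
Clara ∩ Ines ∩ Omar ∩ Beatriz: 08:30-10:00, 10:30-11:00, 12:30-14:30.
Those are the intersection windows.
The first common window of at least 90 minutes is 08:30-10:00, so the earliest start is 08:30.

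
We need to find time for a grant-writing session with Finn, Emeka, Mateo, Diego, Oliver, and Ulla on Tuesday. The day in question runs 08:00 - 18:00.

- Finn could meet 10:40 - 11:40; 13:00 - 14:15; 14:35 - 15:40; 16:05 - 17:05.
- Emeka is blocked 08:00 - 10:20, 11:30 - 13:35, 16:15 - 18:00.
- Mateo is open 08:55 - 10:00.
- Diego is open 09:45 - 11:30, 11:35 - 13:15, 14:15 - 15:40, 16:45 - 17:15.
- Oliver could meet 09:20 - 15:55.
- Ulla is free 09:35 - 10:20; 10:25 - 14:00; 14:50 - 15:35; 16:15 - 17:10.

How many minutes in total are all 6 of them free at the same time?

Finn free: 10:40-11:40, 13:00-14:15, 14:35-15:40, 16:05-17:05.
Emeka free: 10:20-11:30, 13:35-16:15 (invert busy blocks within the working day).
Mateo free: 08:55-10:00.
Diego free: 09:45-11:30, 11:35-13:15, 14:15-15:40, 16:45-17:15.
Oliver free: 09:20-15:55.
Ulla free: 09:35-10:20, 10:25-14:00, 14:50-15:35, 16:15-17:10.
Finn ∩ Emeka: 10:40-11:30, 13:35-14:15, 14:35-15:40, 16:05-16:15.
Finn ∩ Emeka ∩ Mateo: ∅.
Finn ∩ Emeka ∩ Mateo ∩ Diego: ∅.
Finn ∩ Emeka ∩ Mateo ∩ Diego ∩ Oliver: ∅.
Finn ∩ Emeka ∩ Mateo ∩ Diego ∩ Oliver ∩ Ulla: ∅.
There is no time when everyone is free.
There is no common window, so the total is 0 minutes.

0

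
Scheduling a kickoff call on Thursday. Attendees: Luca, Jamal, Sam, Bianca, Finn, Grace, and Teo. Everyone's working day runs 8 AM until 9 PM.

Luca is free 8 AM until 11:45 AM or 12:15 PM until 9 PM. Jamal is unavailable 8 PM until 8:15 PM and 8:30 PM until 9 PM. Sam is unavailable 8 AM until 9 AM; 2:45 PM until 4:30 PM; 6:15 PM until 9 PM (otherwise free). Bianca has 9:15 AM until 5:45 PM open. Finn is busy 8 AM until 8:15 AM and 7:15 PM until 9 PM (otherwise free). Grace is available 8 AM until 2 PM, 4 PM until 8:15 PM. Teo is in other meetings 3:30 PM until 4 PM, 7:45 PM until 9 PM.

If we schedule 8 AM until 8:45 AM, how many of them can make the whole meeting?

4

Luca free: 08:00-11:45, 12:15-21:00.
Jamal free: 08:00-20:00, 20:15-20:30 (invert busy blocks within the working day).
Sam free: 09:00-14:45, 16:30-18:15 (invert busy blocks within the working day).
Bianca free: 09:15-17:45.
Finn free: 08:15-19:15 (invert busy blocks within the working day).
Grace free: 08:00-14:00, 16:00-20:15.
Teo free: 08:00-15:30, 16:00-19:45 (invert busy blocks within the working day).
Luca, Jamal, Grace, and Teo can make the full 08:00-08:45 slot — that's 4.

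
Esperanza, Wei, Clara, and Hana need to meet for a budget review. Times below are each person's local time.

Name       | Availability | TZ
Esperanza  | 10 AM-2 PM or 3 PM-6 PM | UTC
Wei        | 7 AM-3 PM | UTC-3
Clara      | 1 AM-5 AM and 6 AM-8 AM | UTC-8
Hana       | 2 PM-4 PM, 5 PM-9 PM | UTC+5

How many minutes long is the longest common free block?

Esperanza in UTC: 10:00-14:00, 15:00-18:00.
Wei in UTC: 10:00-18:00 (add 3h to convert from UTC-3).
Clara in UTC: 09:00-13:00, 14:00-16:00 (add 8h to convert from UTC-8).
Hana in UTC: 09:00-11:00, 12:00-16:00 (subtract 5h to convert from UTC+5).
Esperanza ∩ Wei: 10:00-14:00, 15:00-18:00.
Esperanza ∩ Wei ∩ Clara: 10:00-13:00, 15:00-16:00.
Esperanza ∩ Wei ∩ Clara ∩ Hana: 10:00-11:00, 12:00-13:00, 15:00-16:00.
The longest is 10:00-11:00 at 60 minutes.

60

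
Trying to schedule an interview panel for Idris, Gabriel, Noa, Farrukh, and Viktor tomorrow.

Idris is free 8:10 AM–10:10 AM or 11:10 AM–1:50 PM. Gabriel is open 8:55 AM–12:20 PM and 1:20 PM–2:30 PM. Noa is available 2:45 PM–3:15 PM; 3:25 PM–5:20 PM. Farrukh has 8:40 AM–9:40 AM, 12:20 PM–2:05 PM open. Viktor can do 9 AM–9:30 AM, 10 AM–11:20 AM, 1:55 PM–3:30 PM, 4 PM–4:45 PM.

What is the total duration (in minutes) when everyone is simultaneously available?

Idris ∩ Gabriel: 08:55-10:10, 11:10-12:20, 13:20-13:50.
Idris ∩ Gabriel ∩ Noa: ∅.
Idris ∩ Gabriel ∩ Noa ∩ Farrukh: ∅.
Idris ∩ Gabriel ∩ Noa ∩ Farrukh ∩ Viktor: ∅.
There is no time when everyone is free.
There is no common window, so the total is 0 minutes.

0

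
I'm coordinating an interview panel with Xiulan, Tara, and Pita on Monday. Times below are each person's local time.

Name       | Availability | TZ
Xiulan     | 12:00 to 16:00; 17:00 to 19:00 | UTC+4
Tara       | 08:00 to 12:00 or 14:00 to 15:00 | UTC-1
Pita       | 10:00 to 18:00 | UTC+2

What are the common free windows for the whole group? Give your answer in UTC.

Xiulan in UTC: 08:00-12:00, 13:00-15:00 (subtract 4h to convert from UTC+4).
Tara in UTC: 09:00-13:00, 15:00-16:00 (add 1h to convert from UTC-1).
Pita in UTC: 08:00-16:00 (subtract 2h to convert from UTC+2).
Xiulan ∩ Tara: 09:00-12:00.
Xiulan ∩ Tara ∩ Pita: 09:00-12:00.
Those are the intersection windows.

09:00-12:00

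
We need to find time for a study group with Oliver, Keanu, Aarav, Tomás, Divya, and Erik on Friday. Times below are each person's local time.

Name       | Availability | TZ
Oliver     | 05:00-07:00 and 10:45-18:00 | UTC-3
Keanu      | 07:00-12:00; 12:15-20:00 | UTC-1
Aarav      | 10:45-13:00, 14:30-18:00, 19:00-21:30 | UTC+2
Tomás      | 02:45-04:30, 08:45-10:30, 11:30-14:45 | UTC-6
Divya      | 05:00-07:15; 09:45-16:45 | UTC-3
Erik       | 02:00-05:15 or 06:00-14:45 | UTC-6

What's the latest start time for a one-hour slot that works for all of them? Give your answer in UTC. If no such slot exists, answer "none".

Oliver in UTC: 08:00-10:00, 13:45-21:00 (add 3h to convert from UTC-3).
Keanu in UTC: 08:00-13:00, 13:15-21:00 (add 1h to convert from UTC-1).
Aarav in UTC: 08:45-11:00, 12:30-16:00, 17:00-19:30 (subtract 2h to convert from UTC+2).
Tomás in UTC: 08:45-10:30, 14:45-16:30, 17:30-20:45 (add 6h to convert from UTC-6).
Divya in UTC: 08:00-10:15, 12:45-19:45 (add 3h to convert from UTC-3).
Erik in UTC: 08:00-11:15, 12:00-20:45 (add 6h to convert from UTC-6).
Oliver ∩ Keanu: 08:00-10:00, 13:45-21:00.
Oliver ∩ Keanu ∩ Aarav: 08:45-10:00, 13:45-16:00, 17:00-19:30.
Oliver ∩ Keanu ∩ Aarav ∩ Tomás: 08:45-10:00, 14:45-16:00, 17:30-19:30.
Oliver ∩ Keanu ∩ Aarav ∩ Tomás ∩ Divya: 08:45-10:00, 14:45-16:00, 17:30-19:30.
Oliver ∩ Keanu ∩ Aarav ∩ Tomás ∩ Divya ∩ Erik: 08:45-10:00, 14:45-16:00, 17:30-19:30.
The last common window of at least 60 minutes is 17:30-19:30; a 60-minute meeting can start as late as 18:30 and still end by 19:30.

18:30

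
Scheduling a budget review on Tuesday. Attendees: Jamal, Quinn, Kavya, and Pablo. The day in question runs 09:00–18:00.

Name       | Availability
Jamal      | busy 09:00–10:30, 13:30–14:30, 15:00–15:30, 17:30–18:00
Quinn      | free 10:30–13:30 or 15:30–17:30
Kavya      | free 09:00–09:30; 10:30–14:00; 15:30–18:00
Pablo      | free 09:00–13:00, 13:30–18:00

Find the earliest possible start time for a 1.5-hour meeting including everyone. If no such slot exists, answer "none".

Jamal free: 10:30-13:30, 14:30-15:00, 15:30-17:30 (invert busy blocks within the working day).
Quinn free: 10:30-13:30, 15:30-17:30.
Kavya free: 09:00-09:30, 10:30-14:00, 15:30-18:00.
Pablo free: 09:00-13:00, 13:30-18:00.
Jamal ∩ Quinn: 10:30-13:30, 15:30-17:30.
Jamal ∩ Quinn ∩ Kavya: 10:30-13:30, 15:30-17:30.
Jamal ∩ Quinn ∩ Kavya ∩ Pablo: 10:30-13:00, 15:30-17:30.
The first common window of at least 90 minutes is 10:30-13:00, so the earliest start is 10:30.

10:30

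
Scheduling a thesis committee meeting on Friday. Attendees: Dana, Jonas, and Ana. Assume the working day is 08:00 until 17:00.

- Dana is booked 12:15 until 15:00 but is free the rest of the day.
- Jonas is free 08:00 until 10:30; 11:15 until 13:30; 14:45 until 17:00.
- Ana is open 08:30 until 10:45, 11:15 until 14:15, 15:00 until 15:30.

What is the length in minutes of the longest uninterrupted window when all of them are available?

120

Dana free: 08:00-12:15, 15:00-17:00 (invert busy blocks within the working day).
Jonas free: 08:00-10:30, 11:15-13:30, 14:45-17:00.
Ana free: 08:30-10:45, 11:15-14:15, 15:00-15:30.
Dana ∩ Jonas: 08:00-10:30, 11:15-12:15, 15:00-17:00.
Dana ∩ Jonas ∩ Ana: 08:30-10:30, 11:15-12:15, 15:00-15:30.
Those are the intersection windows.
The longest is 08:30-10:30 at 120 minutes.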